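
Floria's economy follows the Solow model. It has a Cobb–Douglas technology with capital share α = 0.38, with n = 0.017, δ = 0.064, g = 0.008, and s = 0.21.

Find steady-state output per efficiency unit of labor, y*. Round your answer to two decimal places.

y* = 1.69

Steady state requires s·f(k) = (n + g + δ)·k, i.e. s·k^α = (n + g + δ)·k.
Rearranging, k^(1−α) = s / (n + g + δ).
k^0.62 = 0.21 / (0.017 + 0.008 + 0.064) = 0.21 / 0.089 = 2.3596
k* = 2.3596^(1/0.62) ≈ 3.9935
y* = (k*)^α = 3.9935^0.38 ≈ 1.6924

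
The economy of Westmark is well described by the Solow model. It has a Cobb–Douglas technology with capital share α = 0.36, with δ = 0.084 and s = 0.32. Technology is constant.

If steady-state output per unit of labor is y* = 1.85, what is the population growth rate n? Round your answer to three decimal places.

At the steady state, Δk = 0, so s·k^α = (n + δ)·k.
Since y* = [s/(n + δ)]^(α/(1−α)), we have s/(n + δ) = (y*)^((1−α)/α) = 1.85^1.7778 = 2.9852.
Therefore n + δ = s / 2.9852 = 0.32 / 2.9852 = 0.1072, so n = 0.1072 − 0.084 = 0.0232.

n ≈ 0.023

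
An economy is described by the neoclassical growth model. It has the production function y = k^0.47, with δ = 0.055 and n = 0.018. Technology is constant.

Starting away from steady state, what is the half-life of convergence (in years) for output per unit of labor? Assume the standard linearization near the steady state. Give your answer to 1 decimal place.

about 17.9 years

Near the steady state the convergence rate is λ = (1 − α)(n + δ).
λ = (1 − 0.47) × 0.073 = 0.53 × 0.073 = 0.03869
Half-life = ln 2 / λ = 0.6931 / 0.03869 ≈ 17.91 years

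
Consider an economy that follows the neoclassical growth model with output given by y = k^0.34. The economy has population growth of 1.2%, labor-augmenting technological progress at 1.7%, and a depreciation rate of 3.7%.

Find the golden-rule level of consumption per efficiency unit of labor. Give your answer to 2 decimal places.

c_gold ≈ 1.54

At the golden rule, f'(k) = n + g + δ, so α·k^(α−1) = n + g + δ and k_gold = (α/(n + g + δ))^(1/(1−α)).
k_gold = (0.34/0.066)^(1/0.66) = 5.1515^1.5152 ≈ 11.9873
c_gold = f(k_gold) − (n + g + δ)·k_gold = 2.3268 − 0.066×11.9873 ≈ 1.5356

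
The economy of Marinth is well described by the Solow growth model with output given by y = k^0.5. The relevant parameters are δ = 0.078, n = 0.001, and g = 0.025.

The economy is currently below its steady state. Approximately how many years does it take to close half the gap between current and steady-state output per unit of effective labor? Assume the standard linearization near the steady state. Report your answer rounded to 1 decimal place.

about 13.3 years

Near the steady state the convergence rate is λ = (1 − α)(n + g + δ).
λ = (1 − 0.5) × 0.104 = 0.5 × 0.104 = 0.0520
Half-life = ln 2 / λ = 0.6931 / 0.0520 ≈ 13.33 years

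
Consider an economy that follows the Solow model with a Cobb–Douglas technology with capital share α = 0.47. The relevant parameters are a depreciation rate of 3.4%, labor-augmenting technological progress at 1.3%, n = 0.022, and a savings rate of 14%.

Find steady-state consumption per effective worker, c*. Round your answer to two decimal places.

At the steady state, Δk = 0, so s·k^α = (n + g + δ)·k.
Rearranging, k^(1−α) = s / (n + g + δ).
k^0.53 = 0.14 / (0.022 + 0.013 + 0.034) = 0.14 / 0.069 = 2.0290
k* = 2.0290^(1/0.53) ≈ 3.7999
y* = (k*)^α = 3.7999^0.47 ≈ 1.8728
c* = (1 − s)·y* = (1 − 0.14) × 1.8728 ≈ 1.6106

c* ≈ 1.61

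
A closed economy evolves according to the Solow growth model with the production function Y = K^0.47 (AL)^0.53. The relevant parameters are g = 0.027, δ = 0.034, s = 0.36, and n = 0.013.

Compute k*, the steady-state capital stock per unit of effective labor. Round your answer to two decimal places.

At the steady state, Δk = 0, so s·k^α = (n + g + δ)·k.
Dividing both sides by k: k^(1−α) = s / (n + g + δ).
k^0.53 = 0.36 / (0.013 + 0.027 + 0.034) = 0.36 / 0.074 = 4.8649
k* = 4.8649^(1/0.53) ≈ 19.7864

k* = 19.79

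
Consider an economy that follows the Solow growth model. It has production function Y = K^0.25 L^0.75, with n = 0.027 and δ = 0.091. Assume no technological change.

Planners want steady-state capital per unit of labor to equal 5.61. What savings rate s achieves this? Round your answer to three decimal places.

s ≈ 0.430

In steady state, investment equals break-even investment: s·k^α = (n + δ)·k.
So s / (n + δ) = (k*)^(1−α) = 5.61^0.75 = 3.6452.
Therefore s = 3.6452 × (n + δ) = 3.6452 × 0.118 = 0.4301.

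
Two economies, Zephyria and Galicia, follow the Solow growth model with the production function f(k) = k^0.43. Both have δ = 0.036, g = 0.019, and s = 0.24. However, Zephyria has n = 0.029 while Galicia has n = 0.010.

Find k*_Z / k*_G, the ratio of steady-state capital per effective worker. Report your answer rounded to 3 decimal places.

Steady-state k* = [s/(n + g + δ)]^(1/(1−α)), so the ratio is [ (s_Z/(n + g + δ)_Z) / (s_G/(n + g + δ)_G) ]^1.7544.
s_Z/(n + g + δ)_Z = 0.24/0.084 = 2.8571; s_G/(n + g + δ)_G = 0.24/0.065 = 3.6923.
Ratio = (2.8571/3.6923)^1.7544 = 0.7738^1.7544 ≈ 0.6377

ratio ≈ 0.638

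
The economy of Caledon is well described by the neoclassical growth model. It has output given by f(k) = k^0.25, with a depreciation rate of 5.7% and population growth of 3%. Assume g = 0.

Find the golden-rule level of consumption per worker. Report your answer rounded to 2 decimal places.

c_gold ≈ 1.07

At the golden rule, f'(k) = n + δ, so α·k^(α−1) = n + δ and k_gold = (α/(n + δ))^(1/(1−α)).
k_gold = (0.25/0.087)^(1/0.75) = 2.8736^1.3333 ≈ 4.0853
c_gold = f(k_gold) − (n + δ)·k_gold = 1.4217 − 0.087×4.0853 ≈ 1.0663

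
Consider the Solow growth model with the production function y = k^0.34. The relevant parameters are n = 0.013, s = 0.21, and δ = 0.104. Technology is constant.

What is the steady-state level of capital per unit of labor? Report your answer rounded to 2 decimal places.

At the steady state, Δk = 0, so s·k^α = (n + δ)·k.
Rearranging, k^(1−α) = s / (n + δ).
k^0.66 = 0.21 / (0.013 + 0.104) = 0.21 / 0.117 = 1.7949
k* = 1.7949^(1/0.66) ≈ 2.4261

k* = 2.43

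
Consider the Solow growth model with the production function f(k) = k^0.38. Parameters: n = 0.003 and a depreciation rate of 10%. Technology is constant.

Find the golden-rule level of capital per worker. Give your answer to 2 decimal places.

The golden rule sets f'(k) = n + δ, i.e. α·k^(α−1) = n + δ.
So k^(1−α) = α / (n + δ) = 0.38 / 0.103 = 3.6893.
k_gold = 3.6893^(1/0.62) ≈ 8.2116

k_gold ≈ 8.21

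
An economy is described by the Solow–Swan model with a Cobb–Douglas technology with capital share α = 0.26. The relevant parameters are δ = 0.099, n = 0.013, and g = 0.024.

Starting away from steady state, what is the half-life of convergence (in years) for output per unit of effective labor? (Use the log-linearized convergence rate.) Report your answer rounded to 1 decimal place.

t_½ ≈ 6.9 years

Near the steady state the convergence rate is λ = (1 − α)(n + g + δ).
λ = (1 − 0.26) × 0.136 = 0.74 × 0.136 = 0.10064
Half-life = ln 2 / λ = 0.6931 / 0.10064 ≈ 6.89 years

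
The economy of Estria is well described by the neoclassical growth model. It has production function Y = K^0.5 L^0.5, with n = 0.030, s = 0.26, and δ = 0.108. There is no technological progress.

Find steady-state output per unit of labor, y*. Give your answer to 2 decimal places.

In steady state, investment equals break-even investment: s·k^α = (n + δ)·k.
Dividing both sides by k: k^(1−α) = s / (n + δ).
k^0.5 = 0.26 / (0.030 + 0.108) = 0.26 / 0.138 = 1.8841
k* = 1.8841^(1/0.5) ≈ 3.5498
y* = (k*)^α = 3.5498^0.5 ≈ 1.8841

y* ≈ 1.88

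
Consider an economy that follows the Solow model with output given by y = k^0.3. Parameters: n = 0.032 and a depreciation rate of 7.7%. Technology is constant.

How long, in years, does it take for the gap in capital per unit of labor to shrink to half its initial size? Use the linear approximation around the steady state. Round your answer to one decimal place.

about 9.1 years

Near the steady state the convergence rate is λ = (1 − α)(n + δ).
λ = (1 − 0.3) × 0.109 = 0.7 × 0.109 = 0.0763
Half-life = ln 2 / λ = 0.6931 / 0.0763 ≈ 9.08 years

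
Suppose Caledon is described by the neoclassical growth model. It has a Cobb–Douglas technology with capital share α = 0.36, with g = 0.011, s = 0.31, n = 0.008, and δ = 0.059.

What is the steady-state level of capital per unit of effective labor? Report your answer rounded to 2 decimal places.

In steady state, investment equals break-even investment: s·k^α = (n + g + δ)·k.
Rearranging, k^(1−α) = s / (n + g + δ).
k^0.64 = 0.31 / (0.008 + 0.011 + 0.059) = 0.31 / 0.078 = 3.9744
k* = 3.9744^(1/0.64) ≈ 8.6370

k* ≈ 8.64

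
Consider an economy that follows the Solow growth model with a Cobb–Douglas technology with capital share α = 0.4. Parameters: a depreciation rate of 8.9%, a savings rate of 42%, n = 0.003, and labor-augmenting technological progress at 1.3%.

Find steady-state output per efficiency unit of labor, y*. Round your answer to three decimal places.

y* = 2.520

In steady state, investment equals break-even investment: s·k^α = (n + g + δ)·k.
Dividing both sides by k: k^(1−α) = s / (n + g + δ).
k^0.6 = 0.42 / (0.003 + 0.013 + 0.089) = 0.42 / 0.105 = 4.0000
k* = 4.0000^(1/0.6) ≈ 10.0794
y* = (k*)^α = 10.0794^0.4 ≈ 2.5198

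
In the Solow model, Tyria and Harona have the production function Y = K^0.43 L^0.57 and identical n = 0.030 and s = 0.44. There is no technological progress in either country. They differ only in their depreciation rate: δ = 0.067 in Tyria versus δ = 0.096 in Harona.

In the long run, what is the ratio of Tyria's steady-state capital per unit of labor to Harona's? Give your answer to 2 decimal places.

Steady-state k* = [s/(n + δ)]^(1/(1−α)), so the ratio is [ (s_T/(n + δ)_T) / (s_H/(n + δ)_H) ]^1.7544.
s_T/(n + δ)_T = 0.44/0.097 = 4.5361; s_H/(n + δ)_H = 0.44/0.126 = 3.4921.
Ratio = (4.5361/3.4921)^1.7544 = 1.2990^1.7544 ≈ 1.5824

k*_T / k*_H ≈ 1.58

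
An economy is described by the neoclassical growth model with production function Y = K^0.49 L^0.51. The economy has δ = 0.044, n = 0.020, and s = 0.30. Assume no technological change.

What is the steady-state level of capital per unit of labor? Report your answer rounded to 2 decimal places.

At the steady state, Δk = 0, so s·k^α = (n + δ)·k.
Rearranging, k^(1−α) = s / (n + δ).
k^0.51 = 0.30 / (0.020 + 0.044) = 0.30 / 0.064 = 4.6875
k* = 4.6875^(1/0.51) ≈ 20.6810

k* = 20.68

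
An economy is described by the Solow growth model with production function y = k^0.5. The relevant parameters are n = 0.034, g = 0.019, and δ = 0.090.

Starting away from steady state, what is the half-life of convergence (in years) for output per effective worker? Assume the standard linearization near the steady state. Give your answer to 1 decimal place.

t_½ ≈ 9.7 years

Near the steady state the convergence rate is λ = (1 − α)(n + g + δ).
λ = (1 − 0.5) × 0.143 = 0.5 × 0.143 = 0.0715
Half-life = ln 2 / λ = 0.6931 / 0.0715 ≈ 9.69 years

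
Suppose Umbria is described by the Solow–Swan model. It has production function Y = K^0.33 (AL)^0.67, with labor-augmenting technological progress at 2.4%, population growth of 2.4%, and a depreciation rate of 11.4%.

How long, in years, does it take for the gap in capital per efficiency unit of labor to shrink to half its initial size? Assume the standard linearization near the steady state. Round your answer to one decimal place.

Near the steady state the convergence rate is λ = (1 − α)(n + g + δ).
λ = (1 − 0.33) × 0.162 = 0.67 × 0.162 = 0.10854
Half-life = ln 2 / λ = 0.6931 / 0.10854 ≈ 6.39 years

half-life ≈ 6.4 years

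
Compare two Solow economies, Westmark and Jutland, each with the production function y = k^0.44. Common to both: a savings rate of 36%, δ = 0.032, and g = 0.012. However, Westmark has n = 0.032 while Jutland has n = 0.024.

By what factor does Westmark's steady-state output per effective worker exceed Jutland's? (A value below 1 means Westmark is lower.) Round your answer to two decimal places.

Steady-state y* = [s/(n + g + δ)]^(α/(1−α)), so the ratio is [ (s_W/(n + g + δ)_W) / (s_J/(n + g + δ)_J) ]^0.7857.
s_W/(n + g + δ)_W = 0.36/0.076 = 4.7368; s_J/(n + g + δ)_J = 0.36/0.068 = 5.2941.
Ratio = (4.7368/5.2941)^0.7857 = 0.8947^0.7857 ≈ 0.9163

y*_W / y*_J ≈ 0.92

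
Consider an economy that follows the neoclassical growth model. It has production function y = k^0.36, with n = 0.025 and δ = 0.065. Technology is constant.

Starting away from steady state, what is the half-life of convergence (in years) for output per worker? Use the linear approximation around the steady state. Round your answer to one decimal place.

about 12.0 years

Near the steady state the convergence rate is λ = (1 − α)(n + δ).
λ = (1 − 0.36) × 0.090 = 0.64 × 0.090 = 0.0576
Half-life = ln 2 / λ = 0.6931 / 0.0576 ≈ 12.03 years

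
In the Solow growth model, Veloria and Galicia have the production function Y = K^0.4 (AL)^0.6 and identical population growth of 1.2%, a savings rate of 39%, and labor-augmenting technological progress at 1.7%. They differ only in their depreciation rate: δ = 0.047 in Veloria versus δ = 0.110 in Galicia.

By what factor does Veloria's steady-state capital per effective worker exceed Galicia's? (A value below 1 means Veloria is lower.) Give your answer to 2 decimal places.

Steady-state k* = [s/(n + g + δ)]^(1/(1−α)), so the ratio is [ (s_V/(n + g + δ)_V) / (s_G/(n + g + δ)_G) ]^1.6667.
s_V/(n + g + δ)_V = 0.39/0.076 = 5.1316; s_G/(n + g + δ)_G = 0.39/0.139 = 2.8058.
Ratio = (5.1316/2.8058)^1.6667 = 1.8289^1.6667 ≈ 2.7352

k*_V / k*_G ≈ 2.74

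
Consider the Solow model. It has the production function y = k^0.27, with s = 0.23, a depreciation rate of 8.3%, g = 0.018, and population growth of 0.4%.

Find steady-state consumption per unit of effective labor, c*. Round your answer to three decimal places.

Steady state requires s·f(k) = (n + g + δ)·k, i.e. s·k^α = (n + g + δ)·k.
Dividing both sides by k: k^(1−α) = s / (n + g + δ).
k^0.73 = 0.23 / (0.004 + 0.018 + 0.083) = 0.23 / 0.105 = 2.1905
k* = 2.1905^(1/0.73) ≈ 2.9275
y* = (k*)^α = 2.9275^0.27 ≈ 1.3365
c* = (1 − s)·y* = (1 − 0.23) × 1.3365 ≈ 1.0291

c* ≈ 1.029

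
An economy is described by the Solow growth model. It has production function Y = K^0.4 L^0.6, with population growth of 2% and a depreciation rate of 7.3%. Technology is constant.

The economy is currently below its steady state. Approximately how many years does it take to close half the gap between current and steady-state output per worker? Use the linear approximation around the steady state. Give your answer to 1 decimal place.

about 12.4 years

Near the steady state the convergence rate is λ = (1 − α)(n + δ).
λ = (1 − 0.4) × 0.093 = 0.6 × 0.093 = 0.0558
Half-life = ln 2 / λ = 0.6931 / 0.0558 ≈ 12.42 years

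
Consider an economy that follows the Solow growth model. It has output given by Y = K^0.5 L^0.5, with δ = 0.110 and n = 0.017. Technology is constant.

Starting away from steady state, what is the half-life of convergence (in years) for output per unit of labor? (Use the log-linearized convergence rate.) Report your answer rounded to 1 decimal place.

about 10.9 years

Near the steady state the convergence rate is λ = (1 − α)(n + δ).
λ = (1 − 0.5) × 0.127 = 0.5 × 0.127 = 0.0635
Half-life = ln 2 / λ = 0.6931 / 0.0635 ≈ 10.91 years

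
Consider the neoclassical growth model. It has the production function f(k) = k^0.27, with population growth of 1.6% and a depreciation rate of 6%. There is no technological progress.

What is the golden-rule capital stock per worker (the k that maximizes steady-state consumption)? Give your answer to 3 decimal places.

k_gold ≈ 5.678

The golden rule sets f'(k) = n + δ, i.e. α·k^(α−1) = n + δ.
So k^(1−α) = α / (n + δ) = 0.27 / 0.076 = 3.5526.
k_gold = 3.5526^(1/0.73) ≈ 5.6777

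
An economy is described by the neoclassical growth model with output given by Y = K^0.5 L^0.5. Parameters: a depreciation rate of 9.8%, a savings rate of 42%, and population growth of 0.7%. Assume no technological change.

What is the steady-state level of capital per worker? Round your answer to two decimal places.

At the steady state, Δk = 0, so s·k^α = (n + δ)·k.
Dividing both sides by k: k^(1−α) = s / (n + δ).
k^0.5 = 0.42 / (0.007 + 0.098) = 0.42 / 0.105 = 4.0000
k* = 4.0000^(1/0.5) ≈ 16.0000

k* = 16.00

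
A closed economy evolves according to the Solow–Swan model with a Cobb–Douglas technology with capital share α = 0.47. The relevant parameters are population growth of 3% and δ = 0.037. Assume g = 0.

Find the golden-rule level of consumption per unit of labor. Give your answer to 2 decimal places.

c_gold ≈ 2.98

At the golden rule, f'(k) = n + δ, so α·k^(α−1) = n + δ and k_gold = (α/(n + δ))^(1/(1−α)).
k_gold = (0.47/0.067)^(1/0.53) = 7.0149^1.8868 ≈ 39.4706
c_gold = f(k_gold) − (n + δ)·k_gold = 5.6266 − 0.067×39.4706 ≈ 2.9821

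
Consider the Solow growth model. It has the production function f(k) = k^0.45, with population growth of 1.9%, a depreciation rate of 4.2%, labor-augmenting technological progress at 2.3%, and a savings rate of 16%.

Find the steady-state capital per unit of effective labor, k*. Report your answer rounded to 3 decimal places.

k* ≈ 3.227

Steady state requires s·f(k) = (n + g + δ)·k, i.e. s·k^α = (n + g + δ)·k.
Dividing both sides by k: k^(1−α) = s / (n + g + δ).
k^0.55 = 0.16 / (0.019 + 0.023 + 0.042) = 0.16 / 0.084 = 1.9048
k* = 1.9048^(1/0.55) ≈ 3.2271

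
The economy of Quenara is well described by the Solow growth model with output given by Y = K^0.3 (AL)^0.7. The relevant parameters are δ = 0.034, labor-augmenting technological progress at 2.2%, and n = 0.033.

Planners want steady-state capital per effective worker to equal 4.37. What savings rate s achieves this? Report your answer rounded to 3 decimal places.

s ≈ 0.250

In steady state, investment equals break-even investment: s·k^α = (n + g + δ)·k.
So s / (n + g + δ) = (k*)^(1−α) = 4.37^0.7 = 2.8076.
Therefore s = 2.8076 × (n + g + δ) = 2.8076 × 0.089 = 0.2499.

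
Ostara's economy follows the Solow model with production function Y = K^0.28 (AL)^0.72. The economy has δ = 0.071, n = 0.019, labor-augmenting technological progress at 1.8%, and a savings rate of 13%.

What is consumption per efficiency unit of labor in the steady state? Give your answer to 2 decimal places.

In steady state, investment equals break-even investment: s·k^α = (n + g + δ)·k.
Rearranging, k^(1−α) = s / (n + g + δ).
k^0.72 = 0.13 / (0.019 + 0.018 + 0.071) = 0.13 / 0.108 = 1.2037
k* = 1.2037^(1/0.72) ≈ 1.2937
y* = (k*)^α = 1.2937^0.28 ≈ 1.0748
c* = (1 − s)·y* = (1 − 0.13) × 1.0748 ≈ 0.9351

c* = 0.94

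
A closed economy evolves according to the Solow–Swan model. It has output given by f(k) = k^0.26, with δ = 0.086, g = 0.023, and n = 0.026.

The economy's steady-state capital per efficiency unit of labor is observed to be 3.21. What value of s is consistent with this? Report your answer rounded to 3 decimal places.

s ≈ 0.320

In steady state, investment equals break-even investment: s·k^α = (n + g + δ)·k.
So s / (n + g + δ) = (k*)^(1−α) = 3.21^0.74 = 2.3704.
Therefore s = 2.3704 × (n + g + δ) = 2.3704 × 0.135 = 0.3200.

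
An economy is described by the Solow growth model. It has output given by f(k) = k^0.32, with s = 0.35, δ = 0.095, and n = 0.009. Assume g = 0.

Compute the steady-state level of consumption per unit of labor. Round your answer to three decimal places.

At the steady state, Δk = 0, so s·k^α = (n + δ)·k.
Rearranging, k^(1−α) = s / (n + δ).
k^0.68 = 0.35 / (0.009 + 0.095) = 0.35 / 0.104 = 3.3654
k* = 3.3654^(1/0.68) ≈ 5.9574
y* = (k*)^α = 5.9574^0.32 ≈ 1.7702
c* = (1 − s)·y* = (1 − 0.35) × 1.7702 ≈ 1.1506

c* ≈ 1.151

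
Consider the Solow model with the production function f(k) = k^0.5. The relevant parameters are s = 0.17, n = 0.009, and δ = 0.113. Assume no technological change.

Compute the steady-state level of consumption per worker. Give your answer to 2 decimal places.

At the steady state, Δk = 0, so s·k^α = (n + δ)·k.
Dividing both sides by k: k^(1−α) = s / (n + δ).
k^0.5 = 0.17 / (0.009 + 0.113) = 0.17 / 0.122 = 1.3934
k* = 1.3934^(1/0.5) ≈ 1.9416
y* = (k*)^α = 1.9416^0.5 ≈ 1.3934
c* = (1 − s)·y* = (1 − 0.17) × 1.3934 ≈ 1.1565

c* ≈ 1.16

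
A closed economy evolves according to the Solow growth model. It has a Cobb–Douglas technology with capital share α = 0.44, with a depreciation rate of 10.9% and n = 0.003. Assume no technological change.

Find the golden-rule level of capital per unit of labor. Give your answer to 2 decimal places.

The golden rule sets f'(k) = n + δ, i.e. α·k^(α−1) = n + δ.
So k^(1−α) = α / (n + δ) = 0.44 / 0.112 = 3.9286.
k_gold = 3.9286^(1/0.56) ≈ 11.5117

k_gold ≈ 11.51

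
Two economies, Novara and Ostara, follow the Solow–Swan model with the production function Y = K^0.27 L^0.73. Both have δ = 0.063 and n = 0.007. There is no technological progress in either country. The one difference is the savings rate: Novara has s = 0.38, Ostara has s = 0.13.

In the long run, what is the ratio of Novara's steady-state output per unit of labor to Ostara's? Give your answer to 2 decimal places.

Steady-state y* = [s/(n + δ)]^(α/(1−α)), so the ratio is [ (s_N/(n + δ)_N) / (s_O/(n + δ)_O) ]^0.3699.
s_N/(n + δ)_N = 0.38/0.070 = 5.4286; s_O/(n + δ)_O = 0.13/0.070 = 1.8571.
Ratio = (5.4286/1.8571)^0.3699 = 2.9232^0.3699 ≈ 1.4870

y*_N / y*_O ≈ 1.49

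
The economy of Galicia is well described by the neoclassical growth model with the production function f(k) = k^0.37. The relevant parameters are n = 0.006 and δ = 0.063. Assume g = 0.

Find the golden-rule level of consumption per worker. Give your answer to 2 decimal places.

At the golden rule, f'(k) = n + δ, so α·k^(α−1) = n + δ and k_gold = (α/(n + δ))^(1/(1−α)).
k_gold = (0.37/0.069)^(1/0.63) = 5.3623^1.5873 ≈ 14.3780
c_gold = f(k_gold) − (n + δ)·k_gold = 2.6813 − 0.069×14.3780 ≈ 1.6892

c_gold ≈ 1.69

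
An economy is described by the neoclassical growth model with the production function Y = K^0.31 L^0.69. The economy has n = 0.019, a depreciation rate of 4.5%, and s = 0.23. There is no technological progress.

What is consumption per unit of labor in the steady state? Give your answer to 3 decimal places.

c* = 1.368

At the steady state, Δk = 0, so s·k^α = (n + δ)·k.
Dividing both sides by k: k^(1−α) = s / (n + δ).
k^0.69 = 0.23 / (0.019 + 0.045) = 0.23 / 0.064 = 3.5938
k* = 3.5938^(1/0.69) ≈ 6.3848
y* = (k*)^α = 6.3848^0.31 ≈ 1.7766
c* = (1 − s)·y* = (1 − 0.23) × 1.7766 ≈ 1.3680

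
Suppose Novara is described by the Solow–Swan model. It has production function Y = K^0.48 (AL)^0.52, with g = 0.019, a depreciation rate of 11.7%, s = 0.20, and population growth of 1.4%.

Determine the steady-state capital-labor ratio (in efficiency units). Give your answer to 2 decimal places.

k* = 1.74

Steady state requires s·f(k) = (n + g + δ)·k, i.e. s·k^α = (n + g + δ)·k.
Rearranging, k^(1−α) = s / (n + g + δ).
k^0.52 = 0.20 / (0.014 + 0.019 + 0.117) = 0.20 / 0.150 = 1.3333
k* = 1.3333^(1/0.52) ≈ 1.7388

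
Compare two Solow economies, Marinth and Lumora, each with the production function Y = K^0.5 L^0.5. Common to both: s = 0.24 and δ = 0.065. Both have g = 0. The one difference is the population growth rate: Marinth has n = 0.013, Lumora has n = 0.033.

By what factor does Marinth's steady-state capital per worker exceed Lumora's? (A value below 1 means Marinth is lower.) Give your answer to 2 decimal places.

ratio ≈ 1.58

Steady-state k* = [s/(n + δ)]^(1/(1−α)), so the ratio is [ (s_M/(n + δ)_M) / (s_L/(n + δ)_L) ]^2.
s_M/(n + δ)_M = 0.24/0.078 = 3.0769; s_L/(n + δ)_L = 0.24/0.098 = 2.4490.
Ratio = (3.0769/2.4490)^2 = 1.2564^2 ≈ 1.5785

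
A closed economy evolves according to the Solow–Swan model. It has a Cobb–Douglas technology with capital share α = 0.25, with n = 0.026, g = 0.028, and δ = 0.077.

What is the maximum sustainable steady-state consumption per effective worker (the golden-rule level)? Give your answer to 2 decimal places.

c_gold ≈ 0.93

At the golden rule, f'(k) = n + g + δ, so α·k^(α−1) = n + g + δ and k_gold = (α/(n + g + δ))^(1/(1−α)).
k_gold = (0.25/0.131)^(1/0.75) = 1.9084^1.3333 ≈ 2.3671
c_gold = f(k_gold) − (n + g + δ)·k_gold = 1.2404 − 0.131×2.3671 ≈ 0.9303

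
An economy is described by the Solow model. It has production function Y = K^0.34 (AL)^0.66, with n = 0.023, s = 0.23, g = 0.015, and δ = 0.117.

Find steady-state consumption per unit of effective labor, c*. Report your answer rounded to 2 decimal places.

c* ≈ 0.94

In steady state, investment equals break-even investment: s·k^α = (n + g + δ)·k.
Dividing both sides by k: k^(1−α) = s / (n + g + δ).
k^0.66 = 0.23 / (0.023 + 0.015 + 0.117) = 0.23 / 0.155 = 1.4839
k* = 1.4839^(1/0.66) ≈ 1.8185
y* = (k*)^α = 1.8185^0.34 ≈ 1.2255
c* = (1 − s)·y* = (1 − 0.23) × 1.2255 ≈ 0.9436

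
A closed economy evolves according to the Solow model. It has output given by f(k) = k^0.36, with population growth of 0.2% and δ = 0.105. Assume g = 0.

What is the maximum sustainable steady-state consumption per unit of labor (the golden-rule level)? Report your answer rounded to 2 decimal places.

At the golden rule, f'(k) = n + δ, so α·k^(α−1) = n + δ and k_gold = (α/(n + δ))^(1/(1−α)).
k_gold = (0.36/0.107)^(1/0.64) = 3.3645^1.5625 ≈ 6.6575
c_gold = f(k_gold) − (n + δ)·k_gold = 1.9788 − 0.107×6.6575 ≈ 1.2664

c_gold ≈ 1.27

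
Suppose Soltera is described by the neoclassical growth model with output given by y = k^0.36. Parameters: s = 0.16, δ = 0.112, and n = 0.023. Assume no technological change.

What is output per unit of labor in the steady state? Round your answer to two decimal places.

At the steady state, Δk = 0, so s·k^α = (n + δ)·k.
Rearranging, k^(1−α) = s / (n + δ).
k^0.64 = 0.16 / (0.023 + 0.112) = 0.16 / 0.135 = 1.1852
k* = 1.1852^(1/0.64) ≈ 1.3041
y* = (k*)^α = 1.3041^0.36 ≈ 1.1003

y* ≈ 1.10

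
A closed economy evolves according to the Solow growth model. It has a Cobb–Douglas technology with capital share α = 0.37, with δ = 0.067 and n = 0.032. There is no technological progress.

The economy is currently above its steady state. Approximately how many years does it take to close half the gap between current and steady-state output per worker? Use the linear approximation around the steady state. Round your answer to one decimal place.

Near the steady state the convergence rate is λ = (1 − α)(n + δ).
λ = (1 − 0.37) × 0.099 = 0.63 × 0.099 = 0.06237
Half-life = ln 2 / λ = 0.6931 / 0.06237 ≈ 11.11 years

t_½ ≈ 11.1 years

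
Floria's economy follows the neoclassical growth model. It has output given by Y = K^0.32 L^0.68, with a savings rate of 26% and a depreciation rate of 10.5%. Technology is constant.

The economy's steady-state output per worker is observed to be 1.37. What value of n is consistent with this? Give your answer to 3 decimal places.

At the steady state, Δk = 0, so s·k^α = (n + δ)·k.
Since y* = [s/(n + δ)]^(α/(1−α)), we have s/(n + δ) = (y*)^((1−α)/α) = 1.37^2.125 = 1.9522.
Therefore n + δ = s / 1.9522 = 0.26 / 1.9522 = 0.1332, so n = 0.1332 − 0.105 = 0.0282.

n ≈ 0.028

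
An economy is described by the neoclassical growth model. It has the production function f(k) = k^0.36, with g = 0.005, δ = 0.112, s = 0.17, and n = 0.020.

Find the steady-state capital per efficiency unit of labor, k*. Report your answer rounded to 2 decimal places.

Steady state requires s·f(k) = (n + g + δ)·k, i.e. s·k^α = (n + g + δ)·k.
Rearranging, k^(1−α) = s / (n + g + δ).
k^0.64 = 0.17 / (0.020 + 0.005 + 0.112) = 0.17 / 0.137 = 1.2409
k* = 1.2409^(1/0.64) ≈ 1.4011

k* ≈ 1.40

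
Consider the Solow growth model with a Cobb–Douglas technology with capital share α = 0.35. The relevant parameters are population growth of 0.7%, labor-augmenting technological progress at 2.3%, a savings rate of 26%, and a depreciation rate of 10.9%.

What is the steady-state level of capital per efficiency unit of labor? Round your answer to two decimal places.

k* ≈ 2.62

Steady state requires s·f(k) = (n + g + δ)·k, i.e. s·k^α = (n + g + δ)·k.
Rearranging, k^(1−α) = s / (n + g + δ).
k^0.65 = 0.26 / (0.007 + 0.023 + 0.109) = 0.26 / 0.139 = 1.8705
k* = 1.8705^(1/0.65) ≈ 2.6206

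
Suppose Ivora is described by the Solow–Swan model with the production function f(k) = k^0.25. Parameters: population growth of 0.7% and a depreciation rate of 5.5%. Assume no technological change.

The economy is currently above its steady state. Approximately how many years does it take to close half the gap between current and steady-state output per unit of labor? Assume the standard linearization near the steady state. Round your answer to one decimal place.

Near the steady state the convergence rate is λ = (1 − α)(n + δ).
λ = (1 − 0.25) × 0.062 = 0.75 × 0.062 = 0.0465
Half-life = ln 2 / λ = 0.6931 / 0.0465 ≈ 14.91 years

about 14.9 years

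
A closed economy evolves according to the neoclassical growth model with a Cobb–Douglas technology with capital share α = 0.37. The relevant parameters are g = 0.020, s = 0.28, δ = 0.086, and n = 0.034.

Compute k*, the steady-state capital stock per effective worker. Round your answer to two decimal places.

Steady state requires s·f(k) = (n + g + δ)·k, i.e. s·k^α = (n + g + δ)·k.
Rearranging, k^(1−α) = s / (n + g + δ).
k^0.63 = 0.28 / (0.034 + 0.020 + 0.086) = 0.28 / 0.140 = 2.0000
k* = 2.0000^(1/0.63) ≈ 3.0049

k* = 3.00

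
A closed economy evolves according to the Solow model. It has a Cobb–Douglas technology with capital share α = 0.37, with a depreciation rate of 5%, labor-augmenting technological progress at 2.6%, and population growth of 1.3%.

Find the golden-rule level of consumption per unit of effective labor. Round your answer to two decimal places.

c_gold ≈ 1.45

At the golden rule, f'(k) = n + g + δ, so α·k^(α−1) = n + g + δ and k_gold = (α/(n + g + δ))^(1/(1−α)).
k_gold = (0.37/0.089)^(1/0.63) = 4.1573^1.5873 ≈ 9.5993
c_gold = f(k_gold) − (n + g + δ)·k_gold = 2.3090 − 0.089×9.5993 ≈ 1.4547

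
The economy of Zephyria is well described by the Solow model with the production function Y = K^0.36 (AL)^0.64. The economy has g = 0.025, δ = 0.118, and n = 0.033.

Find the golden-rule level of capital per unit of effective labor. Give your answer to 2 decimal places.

k_gold ≈ 3.06

The golden rule sets f'(k) = n + g + δ, i.e. α·k^(α−1) = n + g + δ.
So k^(1−α) = α / (n + g + δ) = 0.36 / 0.176 = 2.0455.
k_gold = 2.0455^(1/0.64) ≈ 3.0593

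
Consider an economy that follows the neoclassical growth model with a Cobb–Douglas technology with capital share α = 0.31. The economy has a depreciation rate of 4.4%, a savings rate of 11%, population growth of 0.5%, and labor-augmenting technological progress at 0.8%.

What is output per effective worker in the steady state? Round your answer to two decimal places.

At the steady state, Δk = 0, so s·k^α = (n + g + δ)·k.
Dividing both sides by k: k^(1−α) = s / (n + g + δ).
k^0.69 = 0.11 / (0.005 + 0.008 + 0.044) = 0.11 / 0.057 = 1.9298
k* = 1.9298^(1/0.69) ≈ 2.5929
y* = (k*)^α = 2.5929^0.31 ≈ 1.3436

y* ≈ 1.34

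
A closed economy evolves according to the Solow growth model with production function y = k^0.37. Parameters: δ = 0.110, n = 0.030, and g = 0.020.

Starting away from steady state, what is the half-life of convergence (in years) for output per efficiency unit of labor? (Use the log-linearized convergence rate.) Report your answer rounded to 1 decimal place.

Near the steady state the convergence rate is λ = (1 − α)(n + g + δ).
λ = (1 − 0.37) × 0.160 = 0.63 × 0.160 = 0.1008
Half-life = ln 2 / λ = 0.6931 / 0.1008 ≈ 6.88 years

half-life ≈ 6.9 years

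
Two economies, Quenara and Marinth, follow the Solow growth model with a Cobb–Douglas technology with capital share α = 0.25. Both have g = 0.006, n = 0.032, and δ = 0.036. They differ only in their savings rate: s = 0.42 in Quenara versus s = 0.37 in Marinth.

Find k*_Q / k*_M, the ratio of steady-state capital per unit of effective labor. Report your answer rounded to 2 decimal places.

k*_Q / k*_M ≈ 1.18

Steady-state k* = [s/(n + g + δ)]^(1/(1−α)), so the ratio is [ (s_Q/(n + g + δ)_Q) / (s_M/(n + g + δ)_M) ]^1.3333.
s_Q/(n + g + δ)_Q = 0.42/0.074 = 5.6757; s_M/(n + g + δ)_M = 0.37/0.074 = 5.0000.
Ratio = (5.6757/5.0000)^1.3333 = 1.1351^1.3333 ≈ 1.1841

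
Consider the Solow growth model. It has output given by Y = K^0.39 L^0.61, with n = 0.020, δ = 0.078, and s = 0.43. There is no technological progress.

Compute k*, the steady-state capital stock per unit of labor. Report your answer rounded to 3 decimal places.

In steady state, investment equals break-even investment: s·k^α = (n + δ)·k.
Rearranging, k^(1−α) = s / (n + δ).
k^0.61 = 0.43 / (0.020 + 0.078) = 0.43 / 0.098 = 4.3878
k* = 4.3878^(1/0.61) ≈ 11.2944

k* ≈ 11.294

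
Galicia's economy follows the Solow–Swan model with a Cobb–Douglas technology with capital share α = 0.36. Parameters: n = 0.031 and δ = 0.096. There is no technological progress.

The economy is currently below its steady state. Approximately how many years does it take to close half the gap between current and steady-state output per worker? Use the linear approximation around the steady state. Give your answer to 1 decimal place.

Near the steady state the convergence rate is λ = (1 − α)(n + δ).
λ = (1 − 0.36) × 0.127 = 0.64 × 0.127 = 0.08128
Half-life = ln 2 / λ = 0.6931 / 0.08128 ≈ 8.53 years

half-life ≈ 8.5 years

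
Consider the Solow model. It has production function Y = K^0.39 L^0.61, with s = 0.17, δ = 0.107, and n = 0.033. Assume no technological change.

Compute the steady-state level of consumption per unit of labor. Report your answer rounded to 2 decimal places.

At the steady state, Δk = 0, so s·k^α = (n + δ)·k.
Rearranging, k^(1−α) = s / (n + δ).
k^0.61 = 0.17 / (0.033 + 0.107) = 0.17 / 0.140 = 1.2143
k* = 1.2143^(1/0.61) ≈ 1.3748
y* = (k*)^α = 1.3748^0.39 ≈ 1.1322
c* = (1 − s)·y* = (1 − 0.17) × 1.1322 ≈ 0.9397

c* = 0.94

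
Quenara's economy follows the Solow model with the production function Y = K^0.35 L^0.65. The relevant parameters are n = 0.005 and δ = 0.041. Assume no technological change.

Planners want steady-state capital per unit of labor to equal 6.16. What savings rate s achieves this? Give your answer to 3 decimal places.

s ≈ 0.150

At the steady state, Δk = 0, so s·k^α = (n + δ)·k.
So s / (n + δ) = (k*)^(1−α) = 6.16^0.65 = 3.2601.
Therefore s = 3.2601 × (n + δ) = 3.2601 × 0.046 = 0.1500.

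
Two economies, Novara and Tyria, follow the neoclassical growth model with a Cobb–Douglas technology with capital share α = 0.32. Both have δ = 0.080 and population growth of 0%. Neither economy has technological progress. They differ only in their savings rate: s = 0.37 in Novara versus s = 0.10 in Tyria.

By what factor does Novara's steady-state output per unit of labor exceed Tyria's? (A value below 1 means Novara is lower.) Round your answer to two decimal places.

y*_N / y*_T ≈ 1.85

Steady-state y* = [s/(n + δ)]^(α/(1−α)), so the ratio is [ (s_N/(n + δ)_N) / (s_T/(n + δ)_T) ]^0.4706.
s_N/(n + δ)_N = 0.37/0.080 = 4.6250; s_T/(n + δ)_T = 0.10/0.080 = 1.2500.
Ratio = (4.6250/1.2500)^0.4706 = 3.7000^0.4706 ≈ 1.8510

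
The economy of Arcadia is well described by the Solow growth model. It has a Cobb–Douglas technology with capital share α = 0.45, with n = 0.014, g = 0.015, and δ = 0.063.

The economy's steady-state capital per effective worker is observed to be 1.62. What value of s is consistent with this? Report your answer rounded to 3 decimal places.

Steady state requires s·f(k) = (n + g + δ)·k, i.e. s·k^α = (n + g + δ)·k.
So s / (n + g + δ) = (k*)^(1−α) = 1.62^0.55 = 1.3039.
Therefore s = 1.3039 × (n + g + δ) = 1.3039 × 0.092 = 0.1200.

s ≈ 0.120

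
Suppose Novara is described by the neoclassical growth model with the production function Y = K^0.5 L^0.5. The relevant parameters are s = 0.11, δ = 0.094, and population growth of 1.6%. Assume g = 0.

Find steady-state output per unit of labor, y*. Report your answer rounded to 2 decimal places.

y* = 1.00

Steady state requires s·f(k) = (n + δ)·k, i.e. s·k^α = (n + δ)·k.
Rearranging, k^(1−α) = s / (n + δ).
k^0.5 = 0.11 / (0.016 + 0.094) = 0.11 / 0.110 = 1.0000
k* = 1.0000^(1/0.5) ≈ 1.0000
y* = (k*)^α = 1.0000^0.5 ≈ 1.0000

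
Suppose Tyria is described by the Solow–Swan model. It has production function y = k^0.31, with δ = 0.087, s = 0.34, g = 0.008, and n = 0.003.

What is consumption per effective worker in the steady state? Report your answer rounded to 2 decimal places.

Steady state requires s·f(k) = (n + g + δ)·k, i.e. s·k^α = (n + g + δ)·k.
Dividing both sides by k: k^(1−α) = s / (n + g + δ).
k^0.69 = 0.34 / (0.003 + 0.008 + 0.087) = 0.34 / 0.098 = 3.4694
k* = 3.4694^(1/0.69) ≈ 6.0670
y* = (k*)^α = 6.0670^0.31 ≈ 1.7487
c* = (1 − s)·y* = (1 − 0.34) × 1.7487 ≈ 1.1541

c* ≈ 1.15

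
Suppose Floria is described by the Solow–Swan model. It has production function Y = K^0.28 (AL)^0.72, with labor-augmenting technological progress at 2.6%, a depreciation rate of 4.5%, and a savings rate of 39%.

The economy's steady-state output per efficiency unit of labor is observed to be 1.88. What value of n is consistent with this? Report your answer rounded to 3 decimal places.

n ≈ 0.006

In steady state, investment equals break-even investment: s·k^α = (n + g + δ)·k.
Since y* = [s/(n + g + δ)]^(α/(1−α)), we have s/(n + g + δ) = (y*)^((1−α)/α) = 1.88^2.5714 = 5.0696.
Therefore n + g + δ = s / 5.0696 = 0.39 / 5.0696 = 0.0769, so n = 0.0769 − 0.071 = 0.0059.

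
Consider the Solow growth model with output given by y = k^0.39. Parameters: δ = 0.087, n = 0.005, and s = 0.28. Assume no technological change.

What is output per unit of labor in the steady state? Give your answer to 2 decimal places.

Steady state requires s·f(k) = (n + δ)·k, i.e. s·k^α = (n + δ)·k.
Rearranging, k^(1−α) = s / (n + δ).
k^0.61 = 0.28 / (0.005 + 0.087) = 0.28 / 0.092 = 3.0435
k* = 3.0435^(1/0.61) ≈ 6.2003
y* = (k*)^α = 6.2003^0.39 ≈ 2.0372

y* = 2.04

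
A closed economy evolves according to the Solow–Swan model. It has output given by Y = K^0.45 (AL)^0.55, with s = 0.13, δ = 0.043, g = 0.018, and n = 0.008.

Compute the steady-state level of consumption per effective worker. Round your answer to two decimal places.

At the steady state, Δk = 0, so s·k^α = (n + g + δ)·k.
Rearranging, k^(1−α) = s / (n + g + δ).
k^0.55 = 0.13 / (0.008 + 0.018 + 0.043) = 0.13 / 0.069 = 1.8841
k* = 1.8841^(1/0.55) ≈ 3.1637
y* = (k*)^α = 3.1637^0.45 ≈ 1.6791
c* = (1 − s)·y* = (1 − 0.13) × 1.6791 ≈ 1.4608

c* = 1.46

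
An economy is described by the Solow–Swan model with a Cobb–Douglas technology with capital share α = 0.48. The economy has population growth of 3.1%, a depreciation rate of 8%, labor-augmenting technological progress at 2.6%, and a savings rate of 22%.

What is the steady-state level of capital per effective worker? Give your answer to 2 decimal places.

k* ≈ 2.49

In steady state, investment equals break-even investment: s·k^α = (n + g + δ)·k.
Dividing both sides by k: k^(1−α) = s / (n + g + δ).
k^0.52 = 0.22 / (0.031 + 0.026 + 0.080) = 0.22 / 0.137 = 1.6058
k* = 1.6058^(1/0.52) ≈ 2.4863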